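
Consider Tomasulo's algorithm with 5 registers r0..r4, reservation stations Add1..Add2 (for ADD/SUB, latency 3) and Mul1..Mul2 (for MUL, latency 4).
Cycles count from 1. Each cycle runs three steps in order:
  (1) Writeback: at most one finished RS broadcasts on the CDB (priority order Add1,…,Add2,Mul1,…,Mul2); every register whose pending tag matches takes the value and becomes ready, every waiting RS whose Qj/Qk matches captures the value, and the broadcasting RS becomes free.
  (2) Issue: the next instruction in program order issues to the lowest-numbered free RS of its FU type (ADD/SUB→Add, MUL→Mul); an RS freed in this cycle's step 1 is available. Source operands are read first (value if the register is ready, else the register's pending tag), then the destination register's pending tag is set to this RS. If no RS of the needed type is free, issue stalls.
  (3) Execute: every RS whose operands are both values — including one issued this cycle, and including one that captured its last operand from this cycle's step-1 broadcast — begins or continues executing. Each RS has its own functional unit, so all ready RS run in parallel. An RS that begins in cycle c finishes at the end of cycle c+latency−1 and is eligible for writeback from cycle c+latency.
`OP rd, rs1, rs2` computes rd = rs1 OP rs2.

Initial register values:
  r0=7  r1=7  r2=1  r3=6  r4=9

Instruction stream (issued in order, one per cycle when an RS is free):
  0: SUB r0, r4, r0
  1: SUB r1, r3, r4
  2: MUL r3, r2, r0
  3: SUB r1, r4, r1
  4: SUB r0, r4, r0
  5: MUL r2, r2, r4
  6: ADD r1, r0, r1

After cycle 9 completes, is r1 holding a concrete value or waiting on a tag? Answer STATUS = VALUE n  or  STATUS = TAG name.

STATUS = TAG Add1

cycle 1: issue SUB r0<-Add1 // r0:Add1,r1:7,r2:1,r3:6,r4:9
cycle 2: issue SUB r1<-Add2 // r0:Add1,r1:Add2,r2:1,r3:6,r4:9
cycle 3: issue MUL r3<-Mul1 // r0:Add1,r1:Add2,r2:1,r3:Mul1,r4:9
cycle 4: CDB Add1=2; issue SUB r1<-Add1 // r0:2,r1:Add1,r2:1,r3:Mul1,r4:9
cycle 5: CDB Add2=-3; issue SUB r0<-Add2 // r0:Add2,r1:Add1,r2:1,r3:Mul1,r4:9
cycle 6: issue MUL r2<-Mul2 // r0:Add2,r1:Add1,r2:Mul2,r3:Mul1,r4:9
cycle 7: stall // r0:Add2,r1:Add1,r2:Mul2,r3:Mul1,r4:9
cycle 8: CDB Add1=12; issue ADD r1<-Add1 // r0:Add2,r1:Add1,r2:Mul2,r3:Mul1,r4:9
cycle 9: CDB Add2=7 // r0:7,r1:Add1,r2:Mul2,r3:Mul1,r4:9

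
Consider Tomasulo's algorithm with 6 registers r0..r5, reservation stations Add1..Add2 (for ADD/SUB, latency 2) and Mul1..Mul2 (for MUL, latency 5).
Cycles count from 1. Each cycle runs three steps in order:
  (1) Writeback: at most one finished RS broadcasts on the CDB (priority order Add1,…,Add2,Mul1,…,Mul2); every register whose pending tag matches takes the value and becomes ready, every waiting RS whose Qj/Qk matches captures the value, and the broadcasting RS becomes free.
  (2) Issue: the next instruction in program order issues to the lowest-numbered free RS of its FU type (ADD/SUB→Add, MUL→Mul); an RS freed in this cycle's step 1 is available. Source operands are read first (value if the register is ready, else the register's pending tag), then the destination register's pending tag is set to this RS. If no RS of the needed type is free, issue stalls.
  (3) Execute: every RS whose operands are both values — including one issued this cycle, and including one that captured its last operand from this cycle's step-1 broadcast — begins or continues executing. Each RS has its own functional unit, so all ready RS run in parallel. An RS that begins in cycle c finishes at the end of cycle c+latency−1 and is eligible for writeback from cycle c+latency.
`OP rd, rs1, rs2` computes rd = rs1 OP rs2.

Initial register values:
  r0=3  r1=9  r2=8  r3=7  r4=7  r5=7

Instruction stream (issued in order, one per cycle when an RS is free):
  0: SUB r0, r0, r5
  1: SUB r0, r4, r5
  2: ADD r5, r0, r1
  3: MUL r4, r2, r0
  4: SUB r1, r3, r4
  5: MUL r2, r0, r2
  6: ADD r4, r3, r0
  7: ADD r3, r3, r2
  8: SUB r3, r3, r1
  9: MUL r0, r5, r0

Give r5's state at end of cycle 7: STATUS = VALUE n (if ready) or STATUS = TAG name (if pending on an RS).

cycle 1: issue SUB r0<-Add1 // r0:Add1,r1:9,r2:8,r3:7,r4:7,r5:7
cycle 2: issue SUB r0<-Add2 // r0:Add2,r1:9,r2:8,r3:7,r4:7,r5:7
cycle 3: CDB Add1=-4; issue ADD r5<-Add1 // r0:Add2,r1:9,r2:8,r3:7,r4:7,r5:Add1
cycle 4: CDB Add2=0; issue MUL r4<-Mul1 // r0:0,r1:9,r2:8,r3:7,r4:Mul1,r5:Add1
cycle 5: issue SUB r1<-Add2 // r0:0,r1:Add2,r2:8,r3:7,r4:Mul1,r5:Add1
cycle 6: CDB Add1=9; issue MUL r2<-Mul2 // r0:0,r1:Add2,r2:Mul2,r3:7,r4:Mul1,r5:9
cycle 7: issue ADD r4<-Add1 // r0:0,r1:Add2,r2:Mul2,r3:7,r4:Add1,r5:9

STATUS = VALUE 9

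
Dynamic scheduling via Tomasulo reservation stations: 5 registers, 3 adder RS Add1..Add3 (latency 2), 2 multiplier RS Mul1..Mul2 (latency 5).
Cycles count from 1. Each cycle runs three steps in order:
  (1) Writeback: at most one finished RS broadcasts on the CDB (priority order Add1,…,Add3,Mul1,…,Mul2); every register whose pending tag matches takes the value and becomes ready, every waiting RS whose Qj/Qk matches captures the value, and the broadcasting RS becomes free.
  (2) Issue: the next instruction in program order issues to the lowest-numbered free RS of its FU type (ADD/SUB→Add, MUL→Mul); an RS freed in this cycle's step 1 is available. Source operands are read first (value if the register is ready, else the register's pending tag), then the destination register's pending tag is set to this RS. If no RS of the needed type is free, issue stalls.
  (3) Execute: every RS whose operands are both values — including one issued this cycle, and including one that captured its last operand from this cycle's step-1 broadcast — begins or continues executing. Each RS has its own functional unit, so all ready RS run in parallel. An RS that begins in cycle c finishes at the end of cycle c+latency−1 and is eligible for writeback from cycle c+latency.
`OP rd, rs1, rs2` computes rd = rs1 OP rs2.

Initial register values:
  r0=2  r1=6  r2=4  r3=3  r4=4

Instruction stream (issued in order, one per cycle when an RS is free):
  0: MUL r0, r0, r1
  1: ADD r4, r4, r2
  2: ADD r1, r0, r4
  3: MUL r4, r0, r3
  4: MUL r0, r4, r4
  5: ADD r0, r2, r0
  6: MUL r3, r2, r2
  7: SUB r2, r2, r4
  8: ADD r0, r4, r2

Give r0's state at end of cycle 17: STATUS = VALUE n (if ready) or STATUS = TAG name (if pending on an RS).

STATUS = VALUE 4

c1: issue MUL r0<-Mul1 | r0:Mul1,r1:6,r2:4,r3:3,r4:4
c2: issue ADD r4<-Add1 | r0:Mul1,r1:6,r2:4,r3:3,r4:Add1
c3: issue ADD r1<-Add2 | r0:Mul1,r1:Add2,r2:4,r3:3,r4:Add1
c4: CDB Add1=8; issue MUL r4<-Mul2 | r0:Mul1,r1:Add2,r2:4,r3:3,r4:Mul2
c5: stall | r0:Mul1,r1:Add2,r2:4,r3:3,r4:Mul2
c6: CDB Mul1=12; issue MUL r0<-Mul1 | r0:Mul1,r1:Add2,r2:4,r3:3,r4:Mul2
c7: issue ADD r0<-Add1 | r0:Add1,r1:Add2,r2:4,r3:3,r4:Mul2
c8: CDB Add2=20; stall | r0:Add1,r1:20,r2:4,r3:3,r4:Mul2
c9: stall | r0:Add1,r1:20,r2:4,r3:3,r4:Mul2
c10: stall | r0:Add1,r1:20,r2:4,r3:3,r4:Mul2
c11: CDB Mul2=36; issue MUL r3<-Mul2 | r0:Add1,r1:20,r2:4,r3:Mul2,r4:36
c12: issue SUB r2<-Add2 | r0:Add1,r1:20,r2:Add2,r3:Mul2,r4:36
c13: issue ADD r0<-Add3 | r0:Add3,r1:20,r2:Add2,r3:Mul2,r4:36
c14: CDB Add2=-32 | r0:Add3,r1:20,r2:-32,r3:Mul2,r4:36
c15: - | r0:Add3,r1:20,r2:-32,r3:Mul2,r4:36
c16: CDB Add3=4 | r0:4,r1:20,r2:-32,r3:Mul2,r4:36
c17: CDB Mul1=1296 | r0:4,r1:20,r2:-32,r3:Mul2,r4:36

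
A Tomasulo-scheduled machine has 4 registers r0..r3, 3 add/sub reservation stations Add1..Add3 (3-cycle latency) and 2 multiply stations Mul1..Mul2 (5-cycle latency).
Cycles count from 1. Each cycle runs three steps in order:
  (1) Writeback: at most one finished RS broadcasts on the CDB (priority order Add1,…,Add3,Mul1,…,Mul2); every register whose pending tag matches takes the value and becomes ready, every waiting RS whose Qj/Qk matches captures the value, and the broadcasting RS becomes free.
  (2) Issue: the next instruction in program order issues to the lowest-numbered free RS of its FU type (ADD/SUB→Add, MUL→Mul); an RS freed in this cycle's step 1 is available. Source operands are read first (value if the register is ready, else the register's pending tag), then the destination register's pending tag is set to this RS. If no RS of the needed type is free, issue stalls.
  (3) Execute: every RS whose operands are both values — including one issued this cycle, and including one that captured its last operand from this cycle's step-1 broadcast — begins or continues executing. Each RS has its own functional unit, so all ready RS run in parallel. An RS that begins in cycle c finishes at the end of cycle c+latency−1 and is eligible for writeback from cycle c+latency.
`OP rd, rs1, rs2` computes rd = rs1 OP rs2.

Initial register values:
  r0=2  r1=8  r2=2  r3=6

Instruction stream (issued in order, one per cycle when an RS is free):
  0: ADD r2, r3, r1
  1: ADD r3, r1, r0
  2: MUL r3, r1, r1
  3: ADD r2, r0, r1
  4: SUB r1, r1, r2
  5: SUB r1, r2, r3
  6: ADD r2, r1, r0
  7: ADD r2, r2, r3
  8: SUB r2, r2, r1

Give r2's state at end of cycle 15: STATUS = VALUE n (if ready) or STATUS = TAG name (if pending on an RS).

STATUS = TAG Add3

  c1: issue ADD r2<-Add1  regs: r0:2,r1:8,r2:Add1,r3:6
  c2: issue ADD r3<-Add2  regs: r0:2,r1:8,r2:Add1,r3:Add2
  c3: issue MUL r3<-Mul1  regs: r0:2,r1:8,r2:Add1,r3:Mul1
  c4: CDB Add1=14; issue ADD r2<-Add1  regs: r0:2,r1:8,r2:Add1,r3:Mul1
  c5: CDB Add2=10; issue SUB r1<-Add2  regs: r0:2,r1:Add2,r2:Add1,r3:Mul1
  c6: issue SUB r1<-Add3  regs: r0:2,r1:Add3,r2:Add1,r3:Mul1
  c7: CDB Add1=10; issue ADD r2<-Add1  regs: r0:2,r1:Add3,r2:Add1,r3:Mul1
  c8: CDB Mul1=64; stall  regs: r0:2,r1:Add3,r2:Add1,r3:64
  c9: stall  regs: r0:2,r1:Add3,r2:Add1,r3:64
  c10: CDB Add2=-2; issue ADD r2<-Add2  regs: r0:2,r1:Add3,r2:Add2,r3:64
  c11: CDB Add3=-54; issue SUB r2<-Add3  regs: r0:2,r1:-54,r2:Add3,r3:64
  c12: -  regs: r0:2,r1:-54,r2:Add3,r3:64
  c13: -  regs: r0:2,r1:-54,r2:Add3,r3:64
  c14: CDB Add1=-52  regs: r0:2,r1:-54,r2:Add3,r3:64
  c15: -  regs: r0:2,r1:-54,r2:Add3,r3:64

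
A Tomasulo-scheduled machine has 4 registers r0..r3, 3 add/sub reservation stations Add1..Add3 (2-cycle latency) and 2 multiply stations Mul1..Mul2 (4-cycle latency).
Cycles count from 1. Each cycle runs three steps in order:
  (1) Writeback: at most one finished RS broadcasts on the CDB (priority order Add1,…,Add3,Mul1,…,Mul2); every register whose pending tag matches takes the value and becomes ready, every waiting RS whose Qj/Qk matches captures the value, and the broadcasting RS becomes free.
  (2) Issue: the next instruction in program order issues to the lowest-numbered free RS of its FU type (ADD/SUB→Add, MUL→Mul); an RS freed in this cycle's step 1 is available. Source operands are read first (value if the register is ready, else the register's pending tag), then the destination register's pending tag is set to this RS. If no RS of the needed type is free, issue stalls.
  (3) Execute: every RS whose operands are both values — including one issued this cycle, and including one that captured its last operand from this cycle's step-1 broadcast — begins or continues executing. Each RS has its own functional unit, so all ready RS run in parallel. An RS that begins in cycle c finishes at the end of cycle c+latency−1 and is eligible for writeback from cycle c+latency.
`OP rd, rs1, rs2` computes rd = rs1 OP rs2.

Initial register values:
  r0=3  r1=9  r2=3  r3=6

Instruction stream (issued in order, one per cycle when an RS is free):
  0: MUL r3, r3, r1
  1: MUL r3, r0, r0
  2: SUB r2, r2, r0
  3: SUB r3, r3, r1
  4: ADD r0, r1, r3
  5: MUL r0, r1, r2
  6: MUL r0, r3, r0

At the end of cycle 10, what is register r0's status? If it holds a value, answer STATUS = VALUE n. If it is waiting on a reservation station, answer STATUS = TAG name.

cycle 1: issue MUL r3<-Mul1 // r0:3,r1:9,r2:3,r3:Mul1
cycle 2: issue MUL r3<-Mul2 // r0:3,r1:9,r2:3,r3:Mul2
cycle 3: issue SUB r2<-Add1 // r0:3,r1:9,r2:Add1,r3:Mul2
cycle 4: issue SUB r3<-Add2 // r0:3,r1:9,r2:Add1,r3:Add2
cycle 5: CDB Add1=0; issue ADD r0<-Add1 // r0:Add1,r1:9,r2:0,r3:Add2
cycle 6: CDB Mul1=54; issue MUL r0<-Mul1 // r0:Mul1,r1:9,r2:0,r3:Add2
cycle 7: CDB Mul2=9; issue MUL r0<-Mul2 // r0:Mul2,r1:9,r2:0,r3:Add2
cycle 8: - // r0:Mul2,r1:9,r2:0,r3:Add2
cycle 9: CDB Add2=0 // r0:Mul2,r1:9,r2:0,r3:0
cycle 10: CDB Mul1=0 // r0:Mul2,r1:9,r2:0,r3:0

STATUS = TAG Mul2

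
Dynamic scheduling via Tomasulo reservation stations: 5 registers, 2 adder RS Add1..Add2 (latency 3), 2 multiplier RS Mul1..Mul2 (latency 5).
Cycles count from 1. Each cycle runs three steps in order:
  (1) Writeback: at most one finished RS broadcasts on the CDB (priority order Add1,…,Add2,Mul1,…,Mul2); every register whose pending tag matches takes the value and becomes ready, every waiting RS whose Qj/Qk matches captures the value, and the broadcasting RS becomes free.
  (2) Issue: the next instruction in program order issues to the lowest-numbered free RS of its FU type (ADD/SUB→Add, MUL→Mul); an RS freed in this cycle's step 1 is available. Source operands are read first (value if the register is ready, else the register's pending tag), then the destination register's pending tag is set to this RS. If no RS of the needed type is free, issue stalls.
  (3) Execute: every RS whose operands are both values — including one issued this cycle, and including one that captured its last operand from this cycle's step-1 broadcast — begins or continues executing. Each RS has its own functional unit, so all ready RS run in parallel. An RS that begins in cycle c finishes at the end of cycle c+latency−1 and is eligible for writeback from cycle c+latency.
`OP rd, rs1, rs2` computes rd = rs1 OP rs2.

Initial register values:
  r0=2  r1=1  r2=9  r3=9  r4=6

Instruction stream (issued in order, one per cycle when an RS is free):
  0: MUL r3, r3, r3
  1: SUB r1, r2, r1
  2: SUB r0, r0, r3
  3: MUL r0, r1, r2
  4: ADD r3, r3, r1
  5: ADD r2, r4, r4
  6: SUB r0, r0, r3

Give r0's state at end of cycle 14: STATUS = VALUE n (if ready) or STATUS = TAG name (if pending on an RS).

STATUS = VALUE -17

cycle 1: issue MUL r3<-Mul1 // r0:2,r1:1,r2:9,r3:Mul1,r4:6
cycle 2: issue SUB r1<-Add1 // r0:2,r1:Add1,r2:9,r3:Mul1,r4:6
cycle 3: issue SUB r0<-Add2 // r0:Add2,r1:Add1,r2:9,r3:Mul1,r4:6
cycle 4: issue MUL r0<-Mul2 // r0:Mul2,r1:Add1,r2:9,r3:Mul1,r4:6
cycle 5: CDB Add1=8; issue ADD r3<-Add1 // r0:Mul2,r1:8,r2:9,r3:Add1,r4:6
cycle 6: CDB Mul1=81; stall // r0:Mul2,r1:8,r2:9,r3:Add1,r4:6
cycle 7: stall // r0:Mul2,r1:8,r2:9,r3:Add1,r4:6
cycle 8: stall // r0:Mul2,r1:8,r2:9,r3:Add1,r4:6
cycle 9: CDB Add1=89; issue ADD r2<-Add1 // r0:Mul2,r1:8,r2:Add1,r3:89,r4:6
cycle 10: CDB Add2=-79; issue SUB r0<-Add2 // r0:Add2,r1:8,r2:Add1,r3:89,r4:6
cycle 11: CDB Mul2=72 // r0:Add2,r1:8,r2:Add1,r3:89,r4:6
cycle 12: CDB Add1=12 // r0:Add2,r1:8,r2:12,r3:89,r4:6
cycle 13: - // r0:Add2,r1:8,r2:12,r3:89,r4:6
cycle 14: CDB Add2=-17 // r0:-17,r1:8,r2:12,r3:89,r4:6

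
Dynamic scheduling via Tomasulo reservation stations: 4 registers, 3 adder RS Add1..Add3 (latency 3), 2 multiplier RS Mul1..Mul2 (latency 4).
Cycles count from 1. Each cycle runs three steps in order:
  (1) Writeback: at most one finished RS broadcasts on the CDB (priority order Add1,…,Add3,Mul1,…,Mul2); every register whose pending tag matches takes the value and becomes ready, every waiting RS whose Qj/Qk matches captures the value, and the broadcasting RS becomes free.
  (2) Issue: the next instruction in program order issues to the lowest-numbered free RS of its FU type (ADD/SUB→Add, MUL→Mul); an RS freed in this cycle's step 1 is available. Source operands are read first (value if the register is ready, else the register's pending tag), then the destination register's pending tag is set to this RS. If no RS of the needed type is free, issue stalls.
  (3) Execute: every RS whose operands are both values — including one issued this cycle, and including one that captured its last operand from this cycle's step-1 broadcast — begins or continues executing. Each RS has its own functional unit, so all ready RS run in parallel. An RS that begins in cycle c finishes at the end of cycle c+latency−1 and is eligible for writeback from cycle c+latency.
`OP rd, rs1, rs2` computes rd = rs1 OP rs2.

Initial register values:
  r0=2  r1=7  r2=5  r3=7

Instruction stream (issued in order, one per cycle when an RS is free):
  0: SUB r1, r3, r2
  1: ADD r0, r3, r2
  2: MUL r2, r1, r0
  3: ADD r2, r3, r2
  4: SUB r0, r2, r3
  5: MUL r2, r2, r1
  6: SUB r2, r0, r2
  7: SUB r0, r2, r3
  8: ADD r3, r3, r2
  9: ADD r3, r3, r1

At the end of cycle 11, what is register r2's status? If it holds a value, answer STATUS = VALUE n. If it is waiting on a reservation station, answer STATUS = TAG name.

STATUS = TAG Add3

cycle 1: issue SUB r1<-Add1 // r0:2,r1:Add1,r2:5,r3:7
cycle 2: issue ADD r0<-Add2 // r0:Add2,r1:Add1,r2:5,r3:7
cycle 3: issue MUL r2<-Mul1 // r0:Add2,r1:Add1,r2:Mul1,r3:7
cycle 4: CDB Add1=2; issue ADD r2<-Add1 // r0:Add2,r1:2,r2:Add1,r3:7
cycle 5: CDB Add2=12; issue SUB r0<-Add2 // r0:Add2,r1:2,r2:Add1,r3:7
cycle 6: issue MUL r2<-Mul2 // r0:Add2,r1:2,r2:Mul2,r3:7
cycle 7: issue SUB r2<-Add3 // r0:Add2,r1:2,r2:Add3,r3:7
cycle 8: stall // r0:Add2,r1:2,r2:Add3,r3:7
cycle 9: CDB Mul1=24; stall // r0:Add2,r1:2,r2:Add3,r3:7
cycle 10: stall // r0:Add2,r1:2,r2:Add3,r3:7
cycle 11: stall // r0:Add2,r1:2,r2:Add3,r3:7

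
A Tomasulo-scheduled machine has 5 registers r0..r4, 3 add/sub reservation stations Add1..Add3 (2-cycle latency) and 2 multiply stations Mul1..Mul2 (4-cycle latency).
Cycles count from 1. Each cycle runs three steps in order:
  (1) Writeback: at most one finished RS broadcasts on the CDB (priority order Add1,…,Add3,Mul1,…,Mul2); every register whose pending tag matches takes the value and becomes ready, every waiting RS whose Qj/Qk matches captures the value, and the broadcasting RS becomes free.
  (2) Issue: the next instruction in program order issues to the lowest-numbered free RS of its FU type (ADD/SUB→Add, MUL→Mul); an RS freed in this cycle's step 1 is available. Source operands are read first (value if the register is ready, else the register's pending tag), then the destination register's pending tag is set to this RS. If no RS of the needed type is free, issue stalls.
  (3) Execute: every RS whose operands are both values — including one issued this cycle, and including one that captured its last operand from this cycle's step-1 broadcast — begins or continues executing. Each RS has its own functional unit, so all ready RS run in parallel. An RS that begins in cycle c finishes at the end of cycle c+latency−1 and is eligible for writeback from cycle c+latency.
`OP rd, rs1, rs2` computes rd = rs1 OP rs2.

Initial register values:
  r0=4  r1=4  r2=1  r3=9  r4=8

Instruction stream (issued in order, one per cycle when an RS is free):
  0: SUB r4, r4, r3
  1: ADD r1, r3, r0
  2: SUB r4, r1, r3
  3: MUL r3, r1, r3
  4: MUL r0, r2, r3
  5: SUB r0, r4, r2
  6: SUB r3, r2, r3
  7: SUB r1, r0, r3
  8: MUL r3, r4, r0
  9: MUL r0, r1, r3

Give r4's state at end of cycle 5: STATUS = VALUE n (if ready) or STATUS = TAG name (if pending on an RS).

cycle 1: issue SUB r4<-Add1 // r0:4,r1:4,r2:1,r3:9,r4:Add1
cycle 2: issue ADD r1<-Add2 // r0:4,r1:Add2,r2:1,r3:9,r4:Add1
cycle 3: CDB Add1=-1; issue SUB r4<-Add1 // r0:4,r1:Add2,r2:1,r3:9,r4:Add1
cycle 4: CDB Add2=13; issue MUL r3<-Mul1 // r0:4,r1:13,r2:1,r3:Mul1,r4:Add1
cycle 5: issue MUL r0<-Mul2 // r0:Mul2,r1:13,r2:1,r3:Mul1,r4:Add1

STATUS = TAG Add1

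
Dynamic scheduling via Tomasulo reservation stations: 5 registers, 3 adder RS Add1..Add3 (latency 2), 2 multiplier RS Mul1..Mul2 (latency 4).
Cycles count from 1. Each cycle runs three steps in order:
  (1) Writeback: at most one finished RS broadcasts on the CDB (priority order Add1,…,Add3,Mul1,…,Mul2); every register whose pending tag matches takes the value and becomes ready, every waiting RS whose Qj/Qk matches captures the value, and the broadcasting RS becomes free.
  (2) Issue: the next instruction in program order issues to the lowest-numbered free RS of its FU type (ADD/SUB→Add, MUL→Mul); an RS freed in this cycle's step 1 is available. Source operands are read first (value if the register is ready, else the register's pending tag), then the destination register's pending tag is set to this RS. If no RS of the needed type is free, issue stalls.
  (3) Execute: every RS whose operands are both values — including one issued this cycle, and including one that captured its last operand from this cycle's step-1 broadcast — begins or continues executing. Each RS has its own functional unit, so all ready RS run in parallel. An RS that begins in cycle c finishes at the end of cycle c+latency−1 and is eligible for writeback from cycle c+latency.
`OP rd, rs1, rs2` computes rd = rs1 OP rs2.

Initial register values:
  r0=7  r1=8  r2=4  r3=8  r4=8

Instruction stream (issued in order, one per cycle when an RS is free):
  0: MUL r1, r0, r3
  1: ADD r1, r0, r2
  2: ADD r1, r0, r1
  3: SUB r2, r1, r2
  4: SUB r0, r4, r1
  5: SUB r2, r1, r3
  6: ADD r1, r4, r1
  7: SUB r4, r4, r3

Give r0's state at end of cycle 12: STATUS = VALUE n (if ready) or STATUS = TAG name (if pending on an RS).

STATUS = VALUE -10

c1: issue MUL r1<-Mul1 | r0:7,r1:Mul1,r2:4,r3:8,r4:8
c2: issue ADD r1<-Add1 | r0:7,r1:Add1,r2:4,r3:8,r4:8
c3: issue ADD r1<-Add2 | r0:7,r1:Add2,r2:4,r3:8,r4:8
c4: CDB Add1=11; issue SUB r2<-Add1 | r0:7,r1:Add2,r2:Add1,r3:8,r4:8
c5: CDB Mul1=56; issue SUB r0<-Add3 | r0:Add3,r1:Add2,r2:Add1,r3:8,r4:8
c6: CDB Add2=18; issue SUB r2<-Add2 | r0:Add3,r1:18,r2:Add2,r3:8,r4:8
c7: stall | r0:Add3,r1:18,r2:Add2,r3:8,r4:8
c8: CDB Add1=14; issue ADD r1<-Add1 | r0:Add3,r1:Add1,r2:Add2,r3:8,r4:8
c9: CDB Add2=10; issue SUB r4<-Add2 | r0:Add3,r1:Add1,r2:10,r3:8,r4:Add2
c10: CDB Add1=26 | r0:Add3,r1:26,r2:10,r3:8,r4:Add2
c11: CDB Add2=0 | r0:Add3,r1:26,r2:10,r3:8,r4:0
c12: CDB Add3=-10 | r0:-10,r1:26,r2:10,r3:8,r4:0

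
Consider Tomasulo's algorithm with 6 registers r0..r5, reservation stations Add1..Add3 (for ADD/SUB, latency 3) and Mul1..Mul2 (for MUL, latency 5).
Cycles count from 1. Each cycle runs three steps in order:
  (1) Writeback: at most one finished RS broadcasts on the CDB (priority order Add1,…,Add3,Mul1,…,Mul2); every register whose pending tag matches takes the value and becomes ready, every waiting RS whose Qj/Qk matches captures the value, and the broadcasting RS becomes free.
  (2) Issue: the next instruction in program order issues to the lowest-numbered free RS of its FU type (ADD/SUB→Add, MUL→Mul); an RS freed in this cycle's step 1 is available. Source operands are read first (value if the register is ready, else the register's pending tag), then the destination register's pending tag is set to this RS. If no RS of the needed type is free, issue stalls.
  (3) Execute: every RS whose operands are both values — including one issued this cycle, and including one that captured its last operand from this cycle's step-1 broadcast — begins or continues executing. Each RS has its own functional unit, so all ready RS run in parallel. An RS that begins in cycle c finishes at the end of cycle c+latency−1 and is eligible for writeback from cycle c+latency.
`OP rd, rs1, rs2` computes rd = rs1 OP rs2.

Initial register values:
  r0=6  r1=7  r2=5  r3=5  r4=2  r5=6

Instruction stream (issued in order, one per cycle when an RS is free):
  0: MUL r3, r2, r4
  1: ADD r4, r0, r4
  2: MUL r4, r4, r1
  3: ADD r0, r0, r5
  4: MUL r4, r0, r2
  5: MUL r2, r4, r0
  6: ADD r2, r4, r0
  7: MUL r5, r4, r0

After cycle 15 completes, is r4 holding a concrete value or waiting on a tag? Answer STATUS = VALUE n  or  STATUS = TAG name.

cycle 1: issue MUL r3<-Mul1 // r0:6,r1:7,r2:5,r3:Mul1,r4:2,r5:6
cycle 2: issue ADD r4<-Add1 // r0:6,r1:7,r2:5,r3:Mul1,r4:Add1,r5:6
cycle 3: issue MUL r4<-Mul2 // r0:6,r1:7,r2:5,r3:Mul1,r4:Mul2,r5:6
cycle 4: issue ADD r0<-Add2 // r0:Add2,r1:7,r2:5,r3:Mul1,r4:Mul2,r5:6
cycle 5: CDB Add1=8; stall // r0:Add2,r1:7,r2:5,r3:Mul1,r4:Mul2,r5:6
cycle 6: CDB Mul1=10; issue MUL r4<-Mul1 // r0:Add2,r1:7,r2:5,r3:10,r4:Mul1,r5:6
cycle 7: CDB Add2=12; stall // r0:12,r1:7,r2:5,r3:10,r4:Mul1,r5:6
cycle 8: stall // r0:12,r1:7,r2:5,r3:10,r4:Mul1,r5:6
cycle 9: stall // r0:12,r1:7,r2:5,r3:10,r4:Mul1,r5:6
cycle 10: CDB Mul2=56; issue MUL r2<-Mul2 // r0:12,r1:7,r2:Mul2,r3:10,r4:Mul1,r5:6
cycle 11: issue ADD r2<-Add1 // r0:12,r1:7,r2:Add1,r3:10,r4:Mul1,r5:6
cycle 12: CDB Mul1=60; issue MUL r5<-Mul1 // r0:12,r1:7,r2:Add1,r3:10,r4:60,r5:Mul1
cycle 13: - // r0:12,r1:7,r2:Add1,r3:10,r4:60,r5:Mul1
cycle 14: - // r0:12,r1:7,r2:Add1,r3:10,r4:60,r5:Mul1
cycle 15: CDB Add1=72 // r0:12,r1:7,r2:72,r3:10,r4:60,r5:Mul1

STATUS = VALUE 60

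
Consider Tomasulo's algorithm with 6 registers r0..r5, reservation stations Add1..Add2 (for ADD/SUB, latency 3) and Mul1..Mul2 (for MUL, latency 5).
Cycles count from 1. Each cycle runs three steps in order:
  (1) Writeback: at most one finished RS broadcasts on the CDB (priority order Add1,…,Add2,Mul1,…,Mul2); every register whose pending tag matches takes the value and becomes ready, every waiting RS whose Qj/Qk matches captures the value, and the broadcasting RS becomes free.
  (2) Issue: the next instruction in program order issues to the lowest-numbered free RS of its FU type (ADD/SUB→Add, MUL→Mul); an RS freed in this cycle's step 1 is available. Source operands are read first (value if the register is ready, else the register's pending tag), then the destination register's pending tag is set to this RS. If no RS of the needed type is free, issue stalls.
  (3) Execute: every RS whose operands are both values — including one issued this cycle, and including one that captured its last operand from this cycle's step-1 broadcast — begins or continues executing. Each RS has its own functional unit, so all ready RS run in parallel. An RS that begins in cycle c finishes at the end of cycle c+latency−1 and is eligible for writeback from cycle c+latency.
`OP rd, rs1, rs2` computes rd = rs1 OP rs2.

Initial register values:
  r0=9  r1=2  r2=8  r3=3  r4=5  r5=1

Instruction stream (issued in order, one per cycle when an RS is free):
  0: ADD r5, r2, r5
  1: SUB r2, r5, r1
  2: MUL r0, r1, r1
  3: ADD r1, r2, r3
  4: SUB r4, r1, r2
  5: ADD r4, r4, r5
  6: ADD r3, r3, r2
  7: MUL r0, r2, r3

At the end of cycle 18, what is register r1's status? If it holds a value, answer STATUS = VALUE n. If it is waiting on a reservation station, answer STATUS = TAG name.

cycle 1: issue ADD r5<-Add1 // r0:9,r1:2,r2:8,r3:3,r4:5,r5:Add1
cycle 2: issue SUB r2<-Add2 // r0:9,r1:2,r2:Add2,r3:3,r4:5,r5:Add1
cycle 3: issue MUL r0<-Mul1 // r0:Mul1,r1:2,r2:Add2,r3:3,r4:5,r5:Add1
cycle 4: CDB Add1=9; issue ADD r1<-Add1 // r0:Mul1,r1:Add1,r2:Add2,r3:3,r4:5,r5:9
cycle 5: stall // r0:Mul1,r1:Add1,r2:Add2,r3:3,r4:5,r5:9
cycle 6: stall // r0:Mul1,r1:Add1,r2:Add2,r3:3,r4:5,r5:9
cycle 7: CDB Add2=7; issue SUB r4<-Add2 // r0:Mul1,r1:Add1,r2:7,r3:3,r4:Add2,r5:9
cycle 8: CDB Mul1=4; stall // r0:4,r1:Add1,r2:7,r3:3,r4:Add2,r5:9
cycle 9: stall // r0:4,r1:Add1,r2:7,r3:3,r4:Add2,r5:9
cycle 10: CDB Add1=10; issue ADD r4<-Add1 // r0:4,r1:10,r2:7,r3:3,r4:Add1,r5:9
cycle 11: stall // r0:4,r1:10,r2:7,r3:3,r4:Add1,r5:9
cycle 12: stall // r0:4,r1:10,r2:7,r3:3,r4:Add1,r5:9
cycle 13: CDB Add2=3; issue ADD r3<-Add2 // r0:4,r1:10,r2:7,r3:Add2,r4:Add1,r5:9
cycle 14: issue MUL r0<-Mul1 // r0:Mul1,r1:10,r2:7,r3:Add2,r4:Add1,r5:9
cycle 15: - // r0:Mul1,r1:10,r2:7,r3:Add2,r4:Add1,r5:9
cycle 16: CDB Add1=12 // r0:Mul1,r1:10,r2:7,r3:Add2,r4:12,r5:9
cycle 17: CDB Add2=10 // r0:Mul1,r1:10,r2:7,r3:10,r4:12,r5:9
cycle 18: - // r0:Mul1,r1:10,r2:7,r3:10,r4:12,r5:9

STATUS = VALUE 10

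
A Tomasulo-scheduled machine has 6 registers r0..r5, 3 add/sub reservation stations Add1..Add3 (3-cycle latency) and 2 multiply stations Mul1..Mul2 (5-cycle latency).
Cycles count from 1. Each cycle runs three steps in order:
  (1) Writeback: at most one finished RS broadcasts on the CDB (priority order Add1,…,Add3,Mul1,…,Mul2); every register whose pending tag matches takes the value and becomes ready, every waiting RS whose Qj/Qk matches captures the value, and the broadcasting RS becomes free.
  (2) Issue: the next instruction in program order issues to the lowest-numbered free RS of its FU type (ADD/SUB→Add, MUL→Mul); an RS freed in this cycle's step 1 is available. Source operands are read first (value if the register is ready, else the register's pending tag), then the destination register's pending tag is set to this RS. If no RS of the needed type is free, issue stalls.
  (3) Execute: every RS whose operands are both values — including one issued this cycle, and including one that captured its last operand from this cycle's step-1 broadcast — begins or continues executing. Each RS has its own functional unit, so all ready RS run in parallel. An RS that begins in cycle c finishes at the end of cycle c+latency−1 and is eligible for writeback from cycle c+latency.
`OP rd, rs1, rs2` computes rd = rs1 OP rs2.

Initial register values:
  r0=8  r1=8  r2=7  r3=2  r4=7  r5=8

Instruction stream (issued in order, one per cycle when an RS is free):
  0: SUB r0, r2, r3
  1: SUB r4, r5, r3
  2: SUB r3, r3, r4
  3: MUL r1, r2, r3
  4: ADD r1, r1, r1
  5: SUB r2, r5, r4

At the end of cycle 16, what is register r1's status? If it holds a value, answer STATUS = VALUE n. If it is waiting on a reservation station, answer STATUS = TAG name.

STATUS = VALUE -56

cycle 1: issue SUB r0<-Add1 // r0:Add1,r1:8,r2:7,r3:2,r4:7,r5:8
cycle 2: issue SUB r4<-Add2 // r0:Add1,r1:8,r2:7,r3:2,r4:Add2,r5:8
cycle 3: issue SUB r3<-Add3 // r0:Add1,r1:8,r2:7,r3:Add3,r4:Add2,r5:8
cycle 4: CDB Add1=5; issue MUL r1<-Mul1 // r0:5,r1:Mul1,r2:7,r3:Add3,r4:Add2,r5:8
cycle 5: CDB Add2=6; issue ADD r1<-Add1 // r0:5,r1:Add1,r2:7,r3:Add3,r4:6,r5:8
cycle 6: issue SUB r2<-Add2 // r0:5,r1:Add1,r2:Add2,r3:Add3,r4:6,r5:8
cycle 7: - // r0:5,r1:Add1,r2:Add2,r3:Add3,r4:6,r5:8
cycle 8: CDB Add3=-4 // r0:5,r1:Add1,r2:Add2,r3:-4,r4:6,r5:8
cycle 9: CDB Add2=2 // r0:5,r1:Add1,r2:2,r3:-4,r4:6,r5:8
cycle 10: - // r0:5,r1:Add1,r2:2,r3:-4,r4:6,r5:8
cycle 11: - // r0:5,r1:Add1,r2:2,r3:-4,r4:6,r5:8
cycle 12: - // r0:5,r1:Add1,r2:2,r3:-4,r4:6,r5:8
cycle 13: CDB Mul1=-28 // r0:5,r1:Add1,r2:2,r3:-4,r4:6,r5:8
cycle 14: - // r0:5,r1:Add1,r2:2,r3:-4,r4:6,r5:8
cycle 15: - // r0:5,r1:Add1,r2:2,r3:-4,r4:6,r5:8
cycle 16: CDB Add1=-56 // r0:5,r1:-56,r2:2,r3:-4,r4:6,r5:8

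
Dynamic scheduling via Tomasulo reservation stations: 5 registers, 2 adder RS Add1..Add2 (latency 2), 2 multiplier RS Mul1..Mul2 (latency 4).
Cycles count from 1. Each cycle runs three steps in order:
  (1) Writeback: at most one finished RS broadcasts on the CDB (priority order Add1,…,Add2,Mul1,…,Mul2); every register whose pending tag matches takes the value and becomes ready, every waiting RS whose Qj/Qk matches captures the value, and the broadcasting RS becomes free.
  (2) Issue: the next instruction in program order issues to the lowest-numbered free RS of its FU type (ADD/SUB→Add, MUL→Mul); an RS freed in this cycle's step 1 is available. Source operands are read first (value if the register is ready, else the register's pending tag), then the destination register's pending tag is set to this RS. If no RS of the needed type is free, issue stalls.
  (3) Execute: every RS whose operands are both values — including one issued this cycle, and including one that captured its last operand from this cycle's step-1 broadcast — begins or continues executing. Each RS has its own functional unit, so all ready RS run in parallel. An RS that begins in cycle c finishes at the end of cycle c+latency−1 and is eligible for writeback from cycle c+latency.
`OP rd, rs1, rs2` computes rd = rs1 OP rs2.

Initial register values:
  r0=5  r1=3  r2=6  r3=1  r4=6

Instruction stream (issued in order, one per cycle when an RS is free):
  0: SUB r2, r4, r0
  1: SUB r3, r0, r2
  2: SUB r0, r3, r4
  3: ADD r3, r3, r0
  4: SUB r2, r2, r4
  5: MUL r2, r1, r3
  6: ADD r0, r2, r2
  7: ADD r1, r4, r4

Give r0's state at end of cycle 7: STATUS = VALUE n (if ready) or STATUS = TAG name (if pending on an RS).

cycle 1: issue SUB r2<-Add1 // r0:5,r1:3,r2:Add1,r3:1,r4:6
cycle 2: issue SUB r3<-Add2 // r0:5,r1:3,r2:Add1,r3:Add2,r4:6
cycle 3: CDB Add1=1; issue SUB r0<-Add1 // r0:Add1,r1:3,r2:1,r3:Add2,r4:6
cycle 4: stall // r0:Add1,r1:3,r2:1,r3:Add2,r4:6
cycle 5: CDB Add2=4; issue ADD r3<-Add2 // r0:Add1,r1:3,r2:1,r3:Add2,r4:6
cycle 6: stall // r0:Add1,r1:3,r2:1,r3:Add2,r4:6
cycle 7: CDB Add1=-2; issue SUB r2<-Add1 // r0:-2,r1:3,r2:Add1,r3:Add2,r4:6

STATUS = VALUE -2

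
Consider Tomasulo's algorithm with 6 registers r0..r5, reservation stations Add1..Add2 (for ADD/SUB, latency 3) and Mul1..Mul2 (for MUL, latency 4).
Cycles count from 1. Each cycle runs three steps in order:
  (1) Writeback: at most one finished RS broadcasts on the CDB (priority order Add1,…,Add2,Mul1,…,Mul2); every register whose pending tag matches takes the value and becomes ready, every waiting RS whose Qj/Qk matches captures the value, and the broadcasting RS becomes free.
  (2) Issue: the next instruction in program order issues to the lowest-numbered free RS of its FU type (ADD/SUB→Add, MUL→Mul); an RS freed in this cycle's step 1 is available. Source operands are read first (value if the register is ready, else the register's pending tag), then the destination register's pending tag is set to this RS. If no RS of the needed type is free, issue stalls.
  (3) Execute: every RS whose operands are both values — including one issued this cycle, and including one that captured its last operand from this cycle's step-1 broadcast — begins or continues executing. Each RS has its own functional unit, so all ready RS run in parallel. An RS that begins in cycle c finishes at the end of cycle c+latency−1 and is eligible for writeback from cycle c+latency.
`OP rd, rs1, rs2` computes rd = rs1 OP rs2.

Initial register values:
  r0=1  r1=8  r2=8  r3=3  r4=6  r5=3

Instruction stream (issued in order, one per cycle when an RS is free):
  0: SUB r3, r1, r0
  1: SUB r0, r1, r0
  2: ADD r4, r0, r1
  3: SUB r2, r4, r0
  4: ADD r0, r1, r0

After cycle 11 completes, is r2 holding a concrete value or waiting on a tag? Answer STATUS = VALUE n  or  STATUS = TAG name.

cycle 1: issue SUB r3<-Add1 // r0:1,r1:8,r2:8,r3:Add1,r4:6,r5:3
cycle 2: issue SUB r0<-Add2 // r0:Add2,r1:8,r2:8,r3:Add1,r4:6,r5:3
cycle 3: stall // r0:Add2,r1:8,r2:8,r3:Add1,r4:6,r5:3
cycle 4: CDB Add1=7; issue ADD r4<-Add1 // r0:Add2,r1:8,r2:8,r3:7,r4:Add1,r5:3
cycle 5: CDB Add2=7; issue SUB r2<-Add2 // r0:7,r1:8,r2:Add2,r3:7,r4:Add1,r5:3
cycle 6: stall // r0:7,r1:8,r2:Add2,r3:7,r4:Add1,r5:3
cycle 7: stall // r0:7,r1:8,r2:Add2,r3:7,r4:Add1,r5:3
cycle 8: CDB Add1=15; issue ADD r0<-Add1 // r0:Add1,r1:8,r2:Add2,r3:7,r4:15,r5:3
cycle 9: - // r0:Add1,r1:8,r2:Add2,r3:7,r4:15,r5:3
cycle 10: - // r0:Add1,r1:8,r2:Add2,r3:7,r4:15,r5:3
cycle 11: CDB Add1=15 // r0:15,r1:8,r2:Add2,r3:7,r4:15,r5:3

STATUS = TAG Add2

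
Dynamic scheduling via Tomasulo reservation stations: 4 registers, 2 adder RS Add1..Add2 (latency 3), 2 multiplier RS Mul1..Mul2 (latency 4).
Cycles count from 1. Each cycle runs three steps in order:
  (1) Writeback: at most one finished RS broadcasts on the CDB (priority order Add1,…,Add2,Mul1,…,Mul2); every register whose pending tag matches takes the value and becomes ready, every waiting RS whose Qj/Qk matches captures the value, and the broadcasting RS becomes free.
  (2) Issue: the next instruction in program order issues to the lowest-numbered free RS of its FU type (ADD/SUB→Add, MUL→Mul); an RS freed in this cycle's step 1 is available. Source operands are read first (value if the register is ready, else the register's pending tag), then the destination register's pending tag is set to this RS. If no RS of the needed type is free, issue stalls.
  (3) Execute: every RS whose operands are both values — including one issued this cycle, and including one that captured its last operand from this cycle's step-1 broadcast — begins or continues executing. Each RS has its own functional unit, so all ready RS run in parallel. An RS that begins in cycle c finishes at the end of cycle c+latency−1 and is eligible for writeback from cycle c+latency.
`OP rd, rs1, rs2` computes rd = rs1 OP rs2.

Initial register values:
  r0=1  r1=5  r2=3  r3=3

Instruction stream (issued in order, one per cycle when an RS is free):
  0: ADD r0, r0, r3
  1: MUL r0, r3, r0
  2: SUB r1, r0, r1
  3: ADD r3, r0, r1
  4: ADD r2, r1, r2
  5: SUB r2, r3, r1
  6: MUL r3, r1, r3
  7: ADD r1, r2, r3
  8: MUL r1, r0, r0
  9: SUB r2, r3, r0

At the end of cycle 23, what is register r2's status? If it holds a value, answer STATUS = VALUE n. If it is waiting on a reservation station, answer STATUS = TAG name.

STATUS = VALUE 121

  c1: issue ADD r0<-Add1  regs: r0:Add1,r1:5,r2:3,r3:3
  c2: issue MUL r0<-Mul1  regs: r0:Mul1,r1:5,r2:3,r3:3
  c3: issue SUB r1<-Add2  regs: r0:Mul1,r1:Add2,r2:3,r3:3
  c4: CDB Add1=4; issue ADD r3<-Add1  regs: r0:Mul1,r1:Add2,r2:3,r3:Add1
  c5: stall  regs: r0:Mul1,r1:Add2,r2:3,r3:Add1
  c6: stall  regs: r0:Mul1,r1:Add2,r2:3,r3:Add1
  c7: stall  regs: r0:Mul1,r1:Add2,r2:3,r3:Add1
  c8: CDB Mul1=12; stall  regs: r0:12,r1:Add2,r2:3,r3:Add1
  c9: stall  regs: r0:12,r1:Add2,r2:3,r3:Add1
  c10: stall  regs: r0:12,r1:Add2,r2:3,r3:Add1
  c11: CDB Add2=7; issue ADD r2<-Add2  regs: r0:12,r1:7,r2:Add2,r3:Add1
  c12: stall  regs: r0:12,r1:7,r2:Add2,r3:Add1
  c13: stall  regs: r0:12,r1:7,r2:Add2,r3:Add1
  c14: CDB Add1=19; issue SUB r2<-Add1  regs: r0:12,r1:7,r2:Add1,r3:19
  c15: CDB Add2=10; issue MUL r3<-Mul1  regs: r0:12,r1:7,r2:Add1,r3:Mul1
  c16: issue ADD r1<-Add2  regs: r0:12,r1:Add2,r2:Add1,r3:Mul1
  c17: CDB Add1=12; issue MUL r1<-Mul2  regs: r0:12,r1:Mul2,r2:12,r3:Mul1
  c18: issue SUB r2<-Add1  regs: r0:12,r1:Mul2,r2:Add1,r3:Mul1
  c19: CDB Mul1=133  regs: r0:12,r1:Mul2,r2:Add1,r3:133
  c20: -  regs: r0:12,r1:Mul2,r2:Add1,r3:133
  c21: CDB Mul2=144  regs: r0:12,r1:144,r2:Add1,r3:133
  c22: CDB Add1=121  regs: r0:12,r1:144,r2:121,r3:133
  c23: CDB Add2=145  regs: r0:12,r1:144,r2:121,r3:133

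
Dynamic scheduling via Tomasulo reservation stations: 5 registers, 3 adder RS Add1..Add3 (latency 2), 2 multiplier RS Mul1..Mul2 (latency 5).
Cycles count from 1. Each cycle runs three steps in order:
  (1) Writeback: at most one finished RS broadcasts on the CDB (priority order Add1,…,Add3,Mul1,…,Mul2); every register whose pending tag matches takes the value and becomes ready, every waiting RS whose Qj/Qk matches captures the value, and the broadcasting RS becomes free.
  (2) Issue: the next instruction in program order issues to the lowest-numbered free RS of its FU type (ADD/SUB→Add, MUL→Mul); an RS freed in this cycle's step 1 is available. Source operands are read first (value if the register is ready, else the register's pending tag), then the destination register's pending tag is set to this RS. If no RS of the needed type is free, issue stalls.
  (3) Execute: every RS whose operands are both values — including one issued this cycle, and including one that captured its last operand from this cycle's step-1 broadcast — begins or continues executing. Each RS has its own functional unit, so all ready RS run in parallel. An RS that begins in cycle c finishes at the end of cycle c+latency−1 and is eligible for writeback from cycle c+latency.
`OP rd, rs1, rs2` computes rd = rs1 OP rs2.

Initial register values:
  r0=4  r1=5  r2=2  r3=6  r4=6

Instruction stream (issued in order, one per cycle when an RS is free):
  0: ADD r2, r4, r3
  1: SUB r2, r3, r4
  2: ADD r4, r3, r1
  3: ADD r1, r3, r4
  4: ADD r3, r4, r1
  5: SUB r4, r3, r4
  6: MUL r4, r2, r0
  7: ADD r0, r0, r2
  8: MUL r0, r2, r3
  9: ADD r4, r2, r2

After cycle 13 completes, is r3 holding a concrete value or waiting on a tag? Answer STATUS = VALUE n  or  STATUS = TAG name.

  c1: issue ADD r2<-Add1  regs: r0:4,r1:5,r2:Add1,r3:6,r4:6
  c2: issue SUB r2<-Add2  regs: r0:4,r1:5,r2:Add2,r3:6,r4:6
  c3: CDB Add1=12; issue ADD r4<-Add1  regs: r0:4,r1:5,r2:Add2,r3:6,r4:Add1
  c4: CDB Add2=0; issue ADD r1<-Add2  regs: r0:4,r1:Add2,r2:0,r3:6,r4:Add1
  c5: CDB Add1=11; issue ADD r3<-Add1  regs: r0:4,r1:Add2,r2:0,r3:Add1,r4:11
  c6: issue SUB r4<-Add3  regs: r0:4,r1:Add2,r2:0,r3:Add1,r4:Add3
  c7: CDB Add2=17; issue MUL r4<-Mul1  regs: r0:4,r1:17,r2:0,r3:Add1,r4:Mul1
  c8: issue ADD r0<-Add2  regs: r0:Add2,r1:17,r2:0,r3:Add1,r4:Mul1
  c9: CDB Add1=28; issue MUL r0<-Mul2  regs: r0:Mul2,r1:17,r2:0,r3:28,r4:Mul1
  c10: CDB Add2=4; issue ADD r4<-Add1  regs: r0:Mul2,r1:17,r2:0,r3:28,r4:Add1
  c11: CDB Add3=17  regs: r0:Mul2,r1:17,r2:0,r3:28,r4:Add1
  c12: CDB Add1=0  regs: r0:Mul2,r1:17,r2:0,r3:28,r4:0
  c13: CDB Mul1=0  regs: r0:Mul2,r1:17,r2:0,r3:28,r4:0

STATUS = VALUE 28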